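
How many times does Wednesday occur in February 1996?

4

February 1996 has 29 days and begins on Thursday.
The first Wednesday is February 7.
Wednesdays fall on 7, 14, 21, 28 — that's 4.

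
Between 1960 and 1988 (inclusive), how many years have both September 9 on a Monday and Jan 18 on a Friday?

Check each year's weekday for September 9 and Jan 18:
  1960: Fri/Mon  1961: Sat/Wed  1962: Sun/Thu  1963: Mon/Fri ✓  1964: Wed/Sat  1965: Thu/Mon  1966: Fri/Tue  1967: Sat/Wed  1968: Mon/Thu  1969: Tue/Sat  1970: Wed/Sun  1971: Thu/Mon  1972: Sat/Tue  1973: Sun/Thu  1974: Mon/Fri ✓  1975: Tue/Sat  1976: Thu/Sun  1977: Fri/Tue  1978: Sat/Wed  1979: Sun/Thu  1980: Tue/Fri  1981: Wed/Sun  1982: Thu/Mon  1983: Fri/Tue  1984: Sun/Wed  1985: Mon/Fri ✓  1986: Tue/Sat  1987: Wed/Sun  1988: Fri/Mon
Both conditions hold in: 1963, 1974, 1985 — 3.

3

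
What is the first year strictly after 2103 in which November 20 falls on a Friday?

From one year to the next, a fixed date's weekday advances by 1, or by 2 when a Feb 29 lies between the two dates.
2103: November 20 is Tuesday.
2104: Thursday (+2)
2105: Friday (+1)
November 20 falls on a Friday in 2105.

2105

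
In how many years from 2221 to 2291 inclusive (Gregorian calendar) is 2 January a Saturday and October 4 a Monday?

Check each year's weekday for 2 January and October 4:
  2221: Tue/Thu  2222: Wed/Fri  2223: Thu/Sat  2224: Fri/Mon  2225: Sun/Tue  2226: Mon/Wed  2227: Tue/Thu  2228: Wed/Sat  2229: Fri/Sun  2230: Sat/Mon ✓  2231: Sun/Tue  2232: Mon/Thu  2233: Wed/Fri  2234: Thu/Sat  …(43 more)…  2278: Wed/Fri  2279: Thu/Sat  2280: Fri/Mon  2281: Sun/Tue  2282: Mon/Wed  2283: Tue/Thu  2284: Wed/Sat  2285: Fri/Sun  2286: Sat/Mon ✓  2287: Sun/Tue  2288: Mon/Thu  2289: Wed/Fri  2290: Thu/Sat  2291: Fri/Sun
Both conditions hold in: 2230, 2241, 2247, 2258, 2269, 2275, 2286 — 7.

7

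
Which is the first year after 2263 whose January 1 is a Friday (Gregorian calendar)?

Jan 1 advances by 2 weekdays after a leap year and by 1 after a common year.
2263: Jan 1 is Thursday.
2264: Friday (leap)
2264 begins on a Friday

2264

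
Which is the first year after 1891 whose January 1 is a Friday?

1892

Jan 1 advances by 2 weekdays after a leap year and by 1 after a common year.
1891: Jan 1 is Thursday.
1892: Friday (leap)
1892 begins on a Friday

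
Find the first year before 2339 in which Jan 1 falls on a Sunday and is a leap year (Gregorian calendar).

2328

Jan 1 advances by 2 weekdays after a leap year and by 1 after a common year.
2339: Jan 1 is Sunday.
2338: Saturday
2337: Friday
2336: Wednesday (leap)
2335: Tuesday
2334: Monday
2333: Sunday
2332: Friday (leap)
2331: Thursday
2330: Wednesday
2329: Tuesday
2328: Sunday (leap)
2328 begins on a Sunday and is a leap year.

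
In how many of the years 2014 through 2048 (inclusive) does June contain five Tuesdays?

10

June has 30 days; it has five Tuesdays when Tuesday falls among the first (month-length − 28) days — i.e. when June 1 is one of Tuesday/Monday.
June 1 by year: 2014:Sun 2015:Mon✓ 2016:Wed 2017:Thu 2018:Fri 2019:Sat 2020:Mon✓ 2021:Tue✓ 2022:Wed 2023:Thu 2024:Sat 2025:Sun 2026:Mon✓ 2027:Tue✓ 2028:Thu …(5 more)… 2034:Thu 2035:Fri 2036:Sun 2037:Mon✓ 2038:Tue✓ 2039:Wed 2040:Fri 2041:Sat 2042:Sun 2043:Mon✓ 2044:Wed 2045:Thu 2046:Fri 2047:Sat 2048:Mon✓
Years with five Tuesdays: 2015, 2020, 2021, 2026, 2027, 2032, 2037, 2038, 2043, 2048 → 10.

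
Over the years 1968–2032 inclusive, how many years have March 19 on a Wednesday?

Track March 19's weekday year by year (advancing +1, or +2 across a Feb 29):
  1968: Tue  1969: Wed (+1) ✓  1970: Thu (+1)  1971: Fri (+1)  1972: Sun (+2)
  1973: Mon (+1)  1974: Tue (+1)  1975: Wed (+1) ✓  1976: Fri (+2)  1977: Sat (+1)
  1978: Sun (+1)  1979: Mon (+1)  1980: Wed (+2) ✓  1981: Thu (+1)  … (37 more years) …
  2019: Tue (+1)  2020: Thu (+2)  2021: Fri (+1)  2022: Sat (+1)  2023: Sun (+1)
  2024: Tue (+2)  2025: Wed (+1) ✓  2026: Thu (+1)  2027: Fri (+1)  2028: Sun (+2)
  2029: Mon (+1)  2030: Tue (+1)  2031: Wed (+1) ✓  2032: Fri (+2)
Wednesday years: 1969, 1975, 1980, 1986, 1997, 2003, 2008, 2014, 2025, 2031 — 10 in total.

10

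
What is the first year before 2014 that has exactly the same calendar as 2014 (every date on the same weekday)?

Two years share a calendar iff Jan 1 falls on the same weekday and both are leap or both are common. 2014: Jan 1 is Wednesday, common year.
2013: Jan 1 Tuesday, common
2012: Jan 1 Sunday, leap
2011: Jan 1 Saturday, common
2010: Jan 1 Friday, common
2009: Jan 1 Thursday, common
2008: Jan 1 Tuesday, leap
2007: Jan 1 Monday, common
2006: Jan 1 Sunday, common
2005: Jan 1 Saturday, common
2004: Jan 1 Thursday, leap
2003: Jan 1 Wednesday, common
2003 matches on both conditions.

2003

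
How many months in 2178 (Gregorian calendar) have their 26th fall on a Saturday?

2

Check the 26th of each month of 2178: Jan 26: Mon, Feb 26: Thu, Mar 26: Thu, Apr 26: Sun, May 26: Tue, Jun 26: Fri, Jul 26: Sun, Aug 26: Wed, Sep 26: Sat, Oct 26: Mon, Nov 26: Thu, Dec 26: Sat.
Saturday occurs in September, December — 2 months.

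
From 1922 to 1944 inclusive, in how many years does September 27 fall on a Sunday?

Track September 27's weekday year by year (advancing +1, or +2 across a Feb 29):
  1922: Wed  1923: Thu (+1)  1924: Sat (+2)  1925: Sun (+1) ✓  1926: Mon (+1)
  1927: Tue (+1)  1928: Thu (+2)  1929: Fri (+1)  1930: Sat (+1)  1931: Sun (+1) ✓
  1932: Tue (+2)  1933: Wed (+1)  1934: Thu (+1)  1935: Fri (+1)  1936: Sun (+2) ✓
  1937: Mon (+1)  1938: Tue (+1)  1939: Wed (+1)  1940: Fri (+2)  1941: Sat (+1)
  1942: Sun (+1) ✓  1943: Mon (+1)  1944: Wed (+2)
Sunday years: 1925, 1931, 1936, 1942 — 4 in total.

4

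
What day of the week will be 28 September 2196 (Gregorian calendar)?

January 1, 2196 is a Friday.
September 28 is day 272 of the year, i.e. 271 days after Jan 1.
271 mod 7 = 5, so advance 5 weekdays from Friday: Wednesday.

Wednesday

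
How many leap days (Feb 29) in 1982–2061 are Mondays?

Leap years in 1982–2061: 20 of them.
Feb 29 weekday advances by 5 (mod 7) from one leap year to the next four years later (or differs when a century non-leap intervenes).
Leap-day weekdays: 1984:Wed 1988:Mon✓ 1992:Sat 1996:Thu 2000:Tue 2004:Sun 2008:Fri 2012:Wed 2016:Mon✓ 2020:Sat 2024:Thu 2028:Tue 2032:Sun 2036:Fri 2040:Wed 2044:Mon✓ 2048:Sat 2052:Thu 2056:Tue 2060:Sun
Monday: 1988, 2016, 2044 → 3.

3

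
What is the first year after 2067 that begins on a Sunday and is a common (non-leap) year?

2073

Jan 1 advances by 2 weekdays after a leap year and by 1 after a common year.
2067: Jan 1 is Saturday.
2068: Sunday (leap)
2069: Tuesday
2070: Wednesday
2071: Thursday
2072: Friday (leap)
2073: Sunday
2073 begins on a Sunday and is a common year.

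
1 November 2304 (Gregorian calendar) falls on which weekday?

Tuesday

January 1, 2304 is a Friday.
November 1 is day 306 of the year, i.e. 305 days after Jan 1.
305 mod 7 = 4, so advance 4 weekdays from Friday: Tuesday.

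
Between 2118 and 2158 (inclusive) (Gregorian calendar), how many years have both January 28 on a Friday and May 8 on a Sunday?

5

Check each year's weekday for January 28 and May 8:
  2118: Fri/Sun ✓  2119: Sat/Mon  2120: Sun/Wed  2121: Tue/Thu  2122: Wed/Fri  2123: Thu/Sat  2124: Fri/Mon  2125: Sun/Tue  2126: Mon/Wed  2127: Tue/Thu  2128: Wed/Sat  2129: Fri/Sun ✓  2130: Sat/Mon  2131: Sun/Tue  …(13 more)…  2145: Thu/Sat  2146: Fri/Sun ✓  2147: Sat/Mon  2148: Sun/Wed  2149: Tue/Thu  2150: Wed/Fri  2151: Thu/Sat  2152: Fri/Mon  2153: Sun/Tue  2154: Mon/Wed  2155: Tue/Thu  2156: Wed/Sat  2157: Fri/Sun ✓  2158: Sat/Mon
Both conditions hold in: 2118, 2129, 2135, 2146, 2157 — 5.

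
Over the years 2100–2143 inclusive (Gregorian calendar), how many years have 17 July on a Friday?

6

Track 17 July's weekday year by year (advancing +1, or +2 across a Feb 29):
  2100: Sat  2101: Sun (+1)  2102: Mon (+1)  2103: Tue (+1)  2104: Thu (+2)
  2105: Fri (+1) ✓  2106: Sat (+1)  2107: Sun (+1)  2108: Tue (+2)  2109: Wed (+1)
  2110: Thu (+1)  2111: Fri (+1) ✓  2112: Sun (+2)  2113: Mon (+1)  … (16 more years) …
  2130: Mon (+1)  2131: Tue (+1)  2132: Thu (+2)  2133: Fri (+1) ✓  2134: Sat (+1)
  2135: Sun (+1)  2136: Tue (+2)  2137: Wed (+1)  2138: Thu (+1)  2139: Fri (+1) ✓
  2140: Sun (+2)  2141: Mon (+1)  2142: Tue (+1)  2143: Wed (+1)
Friday years: 2105, 2111, 2116, 2122, 2133, 2139 — 6 in total.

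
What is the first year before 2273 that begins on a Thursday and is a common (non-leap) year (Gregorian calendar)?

2263

Jan 1 advances by 2 weekdays after a leap year and by 1 after a common year.
2273: Jan 1 is Wednesday.
2272: Monday (leap)
2271: Sunday
2270: Saturday
2269: Friday
2268: Wednesday (leap)
2267: Tuesday
2266: Monday
2265: Sunday
2264: Friday (leap)
2263: Thursday
2263 begins on a Thursday and is a common year.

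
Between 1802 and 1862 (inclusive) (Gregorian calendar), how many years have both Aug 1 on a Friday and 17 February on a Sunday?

Check each year's weekday for Aug 1 and 17 February:
  1802: Sun/Wed  1803: Mon/Thu  1804: Wed/Fri  1805: Thu/Sun  1806: Fri/Mon  1807: Sat/Tue  1808: Mon/Wed  1809: Tue/Fri  1810: Wed/Sat  1811: Thu/Sun  1812: Sat/Mon  1813: Sun/Wed  1814: Mon/Thu  1815: Tue/Fri  …(33 more)…  1849: Wed/Sat  1850: Thu/Sun  1851: Fri/Mon  1852: Sun/Tue  1853: Mon/Thu  1854: Tue/Fri  1855: Wed/Sat  1856: Fri/Sun ✓  1857: Sat/Tue  1858: Sun/Wed  1859: Mon/Thu  1860: Wed/Fri  1861: Thu/Sun  1862: Fri/Mon
Both conditions hold in: 1828, 1856 — 2.

2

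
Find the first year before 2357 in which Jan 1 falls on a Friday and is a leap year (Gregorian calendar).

2332

Jan 1 advances by 2 weekdays after a leap year and by 1 after a common year.
2357: Jan 1 is Tuesday.
2356: Sunday (leap)
2355: Saturday
2354: Friday
2353: Thursday
2352: Tuesday (leap)
2351: Monday
2350: Sunday
2349: Saturday
2348: Thursday (leap)
2347: Wednesday
2346: Tuesday
2345: Monday
2344: Saturday (leap)
2343: Friday
2342: Thursday
2341: Wednesday
2340: Monday (leap)
2339: Sunday
2338: Saturday
2337: Friday
2336: Wednesday (leap)
2335: Tuesday
2334: Monday
2333: Sunday
2332: Friday (leap)
2332 begins on a Friday and is a leap year.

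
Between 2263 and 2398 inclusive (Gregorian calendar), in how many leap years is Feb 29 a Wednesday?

Leap years in 2263–2398: 33 of them.
Feb 29 weekday advances by 5 (mod 7) from one leap year to the next four years later (or differs when a century non-leap intervenes).
Leap-day weekdays: 2264:Mon 2268:Sat 2272:Thu 2276:Tue 2280:Sun 2284:Fri 2288:Wed✓ 2292:Mon 2296:Sat 2304:Mon 2308:Sat 2312:Thu 2316:Tue …(7 more)… 2348:Sun 2352:Fri 2356:Wed✓ 2360:Mon 2364:Sat 2368:Thu 2372:Tue 2376:Sun 2380:Fri 2384:Wed✓ 2388:Mon 2392:Sat 2396:Thu
Wednesday: 2288, 2328, 2356, 2384 → 4.

4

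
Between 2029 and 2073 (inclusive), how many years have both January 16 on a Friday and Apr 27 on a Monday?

Check each year's weekday for January 16 and Apr 27:
  2029: Tue/Fri  2030: Wed/Sat  2031: Thu/Sun  2032: Fri/Tue  2033: Sun/Wed  2034: Mon/Thu  2035: Tue/Fri  2036: Wed/Sun  2037: Fri/Mon ✓  2038: Sat/Tue  2039: Sun/Wed  2040: Mon/Fri  2041: Wed/Sat  2042: Thu/Sun  …(17 more)…  2060: Fri/Tue  2061: Sun/Wed  2062: Mon/Thu  2063: Tue/Fri  2064: Wed/Sun  2065: Fri/Mon ✓  2066: Sat/Tue  2067: Sun/Wed  2068: Mon/Fri  2069: Wed/Sat  2070: Thu/Sun  2071: Fri/Mon ✓  2072: Sat/Wed  2073: Mon/Thu
Both conditions hold in: 2037, 2043, 2054, 2065, 2071 — 5.

5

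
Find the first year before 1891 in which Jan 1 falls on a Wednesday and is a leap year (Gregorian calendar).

Jan 1 advances by 2 weekdays after a leap year and by 1 after a common year.
1891: Jan 1 is Thursday.
1890: Wednesday
1889: Tuesday
1888: Sunday (leap)
1887: Saturday
1886: Friday
1885: Thursday
1884: Tuesday (leap)
1883: Monday
1882: Sunday
1881: Saturday
1880: Thursday (leap)
1879: Wednesday
1878: Tuesday
1877: Monday
1876: Saturday (leap)
1875: Friday
1874: Thursday
1873: Wednesday
1872: Monday (leap)
1871: Sunday
1870: Saturday
1869: Friday
1868: Wednesday (leap)
1868 begins on a Wednesday and is a leap year.

1868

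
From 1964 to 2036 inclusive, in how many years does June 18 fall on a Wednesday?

Track June 18's weekday year by year (advancing +1, or +2 across a Feb 29):
  1964: Thu  1965: Fri (+1)  1966: Sat (+1)  1967: Sun (+1)  1968: Tue (+2)
  1969: Wed (+1) ✓  1970: Thu (+1)  1971: Fri (+1)  1972: Sun (+2)  1973: Mon (+1)
  1974: Tue (+1)  1975: Wed (+1) ✓  1976: Fri (+2)  1977: Sat (+1)  … (45 more years) …
  2023: Sun (+1)  2024: Tue (+2)  2025: Wed (+1) ✓  2026: Thu (+1)  2027: Fri (+1)
  2028: Sun (+2)  2029: Mon (+1)  2030: Tue (+1)  2031: Wed (+1) ✓  2032: Fri (+2)
  2033: Sat (+1)  2034: Sun (+1)  2035: Mon (+1)  2036: Wed (+2) ✓
Wednesday years: 1969, 1975, 1980, 1986, 1997, 2003, 2008, 2014, 2025, 2031, 2036 — 11 in total.

11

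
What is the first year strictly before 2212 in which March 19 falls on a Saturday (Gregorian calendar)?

2208

From one year to the next, a fixed date's weekday advances by 1, or by 2 when a Feb 29 lies between the two dates.
2212: March 19 is Thursday.
2211: Tuesday (−2)
2210: Monday (−1)
2209: Sunday (−1)
2208: Saturday (−1)
March 19 falls on a Saturday in 2208.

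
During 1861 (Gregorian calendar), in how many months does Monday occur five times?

4

A month of length L has five Mondays iff its first Monday is on day ≤ L−28 (so day 1–3 in a 31-day month, 1–2 in a 30-day month, day 1 in a leap February).
Checking each month of 1861: Jan starts Tue (31d); Feb starts Fri (28d); Mar starts Fri (31d); Apr starts Mon (30d) ✓; May starts Wed (31d); Jun starts Sat (30d); Jul starts Mon (31d) ✓; Aug starts Thu (31d); Sep starts Sun (30d) ✓; Oct starts Tue (31d); Nov starts Fri (30d); Dec starts Sun (31d) ✓.
Five-Monday months: April, July, September, December → 4.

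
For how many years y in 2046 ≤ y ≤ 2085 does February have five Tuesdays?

February has 28 days (29 in leap years); it has five Tuesdays when Tuesday falls among the first (month-length − 28) days — i.e. when February 1 is Tuesday in a leap year (never in a common year).
February 1 by year: 2046:Thu 2047:Fri 2048:Sat 2049:Mon 2050:Tue 2051:Wed 2052:Thu 2053:Sat 2054:Sun 2055:Mon 2056:Tue✓ 2057:Thu 2058:Fri 2059:Sat 2060:Sun …(10 more)… 2071:Sun 2072:Mon 2073:Wed 2074:Thu 2075:Fri 2076:Sat 2077:Mon 2078:Tue 2079:Wed 2080:Thu 2081:Sat 2082:Sun 2083:Mon 2084:Tue✓ 2085:Thu
Years with five Tuesdays: 2056, 2084 → 2.

2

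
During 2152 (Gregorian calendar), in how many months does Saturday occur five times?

5

A month of length L has five Saturdays iff its first Saturday is on day ≤ L−28 (so day 1–3 in a 31-day month, 1–2 in a 30-day month, day 1 in a leap February).
Checking each month of 2152: Jan starts Sat (31d) ✓; Feb starts Tue (29d); Mar starts Wed (31d); Apr starts Sat (30d) ✓; May starts Mon (31d); Jun starts Thu (30d); Jul starts Sat (31d) ✓; Aug starts Tue (31d); Sep starts Fri (30d) ✓; Oct starts Sun (31d); Nov starts Wed (30d); Dec starts Fri (31d) ✓.
Five-Saturday months: January, April, July, September, December → 5.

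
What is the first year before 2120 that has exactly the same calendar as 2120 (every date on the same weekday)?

Two years share a calendar iff Jan 1 falls on the same weekday and both are leap or both are common. 2120: Jan 1 is Monday, leap year.
2119: Jan 1 Sunday, common
2118: Jan 1 Saturday, common
2117: Jan 1 Friday, common
2116: Jan 1 Wednesday, leap
2115: Jan 1 Tuesday, common
2114: Jan 1 Monday, common
2113: Jan 1 Sunday, common
2112: Jan 1 Friday, leap
2111: Jan 1 Thursday, common
2110: Jan 1 Wednesday, common
2109: Jan 1 Tuesday, common
2108: Jan 1 Sunday, leap
2107: Jan 1 Saturday, common
2106: Jan 1 Friday, common
2105: Jan 1 Thursday, common
2104: Jan 1 Tuesday, leap
2103: Jan 1 Monday, common
2102: Jan 1 Sunday, common
2101: Jan 1 Saturday, common
2100: Jan 1 Friday, common
2099: Jan 1 Thursday, common
2098: Jan 1 Wednesday, common
2097: Jan 1 Tuesday, common
2096: Jan 1 Sunday, leap
2095: Jan 1 Saturday, common
2094: Jan 1 Friday, common
2093: Jan 1 Thursday, common
2092: Jan 1 Tuesday, leap
2091: Jan 1 Monday, common
2090: Jan 1 Sunday, common
2089: Jan 1 Saturday, common
2088: Jan 1 Thursday, leap
2087: Jan 1 Wednesday, common
2086: Jan 1 Tuesday, common
2085: Jan 1 Monday, common
2084: Jan 1 Saturday, leap
2083: Jan 1 Friday, common
2082: Jan 1 Thursday, common
2081: Jan 1 Wednesday, common
2080: Jan 1 Monday, leap
2080 matches on both conditions.

2080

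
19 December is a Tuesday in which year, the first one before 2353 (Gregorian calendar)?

2350

From one year to the next, a fixed date's weekday advances by 1, or by 2 when a Feb 29 lies between the two dates.
2353: December 19 is Saturday.
2352: Friday (−1)
2351: Wednesday (−2)
2350: Tuesday (−1)
19 December falls on a Tuesday in 2350.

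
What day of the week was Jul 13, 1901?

January 1, 1901 is a Tuesday.
July 13 is day 194 of the year, i.e. 193 days after Jan 1.
193 mod 7 = 4, so advance 4 weekdays from Tuesday: Saturday.

Saturday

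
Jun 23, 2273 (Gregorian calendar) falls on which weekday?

Monday

January 1, 2273 is a Wednesday.
June 23 is day 174 of the year, i.e. 173 days after Jan 1.
173 mod 7 = 5, so advance 5 weekdays from Wednesday: Monday.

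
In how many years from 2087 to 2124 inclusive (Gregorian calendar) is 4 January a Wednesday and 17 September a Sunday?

4

Check each year's weekday for 4 January and 17 September:
  2087: Sat/Wed  2088: Sun/Fri  2089: Tue/Sat  2090: Wed/Sun ✓  2091: Thu/Mon  2092: Fri/Wed  2093: Sun/Thu  2094: Mon/Fri  2095: Tue/Sat  2096: Wed/Mon  2097: Fri/Tue  2098: Sat/Wed  2099: Sun/Thu  2100: Mon/Fri  …(10 more)…  2111: Sun/Thu  2112: Mon/Sat  2113: Wed/Sun ✓  2114: Thu/Mon  2115: Fri/Tue  2116: Sat/Thu  2117: Mon/Fri  2118: Tue/Sat  2119: Wed/Sun ✓  2120: Thu/Tue  2121: Sat/Wed  2122: Sun/Thu  2123: Mon/Fri  2124: Tue/Sun
Both conditions hold in: 2090, 2102, 2113, 2119 — 4.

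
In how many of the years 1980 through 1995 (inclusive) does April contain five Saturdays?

5

April has 30 days; it has five Saturdays when Saturday falls among the first (month-length − 28) days — i.e. when April 1 is one of Saturday/Friday.
April 1 by year: 1980:Tue 1981:Wed 1982:Thu 1983:Fri✓ 1984:Sun 1985:Mon 1986:Tue 1987:Wed 1988:Fri✓ 1989:Sat✓ 1990:Sun 1991:Mon 1992:Wed 1993:Thu 1994:Fri✓ 1995:Sat✓
Years with five Saturdays: 1983, 1988, 1989, 1994, 1995 → 5.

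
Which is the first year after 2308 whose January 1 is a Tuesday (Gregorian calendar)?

Jan 1 advances by 2 weekdays after a leap year and by 1 after a common year.
2308: Jan 1 is Wednesday (leap).
2309: Friday
2310: Saturday
2311: Sunday
2312: Monday (leap)
2313: Wednesday
2314: Thursday
2315: Friday
2316: Saturday (leap)
2317: Monday
2318: Tuesday
2318 begins on a Tuesday

2318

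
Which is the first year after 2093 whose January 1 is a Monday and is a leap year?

Jan 1 advances by 2 weekdays after a leap year and by 1 after a common year.
2093: Jan 1 is Thursday.
2094: Friday
2095: Saturday
2096: Sunday (leap)
2097: Tuesday
2098: Wednesday
2099: Thursday
2100: Friday
2101: Saturday
2102: Sunday
2103: Monday
2104: Tuesday (leap)
2105: Thursday
2106: Friday
2107: Saturday
2108: Sunday (leap)
2109: Tuesday
2110: Wednesday
2111: Thursday
2112: Friday (leap)
2113: Sunday
2114: Monday
2115: Tuesday
2116: Wednesday (leap)
2117: Friday
2118: Saturday
2119: Sunday
2120: Monday (leap)
2120 begins on a Monday and is a leap year.

2120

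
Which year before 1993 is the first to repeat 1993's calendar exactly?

1982

Two years share a calendar iff Jan 1 falls on the same weekday and both are leap or both are common. 1993: Jan 1 is Friday, common year.
1992: Jan 1 Wednesday, leap
1991: Jan 1 Tuesday, common
1990: Jan 1 Monday, common
1989: Jan 1 Sunday, common
1988: Jan 1 Friday, leap
1987: Jan 1 Thursday, common
1986: Jan 1 Wednesday, common
1985: Jan 1 Tuesday, common
1984: Jan 1 Sunday, leap
1983: Jan 1 Saturday, common
1982: Jan 1 Friday, common
1982 matches on both conditions.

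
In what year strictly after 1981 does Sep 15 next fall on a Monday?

1986

From one year to the next, a fixed date's weekday advances by 1, or by 2 when a Feb 29 lies between the two dates.
1981: September 15 is Tuesday.
1982: Wednesday (+1)
1983: Thursday (+1)
1984: Saturday (+2)
1985: Sunday (+1)
1986: Monday (+1)
Sep 15 falls on a Monday in 1986.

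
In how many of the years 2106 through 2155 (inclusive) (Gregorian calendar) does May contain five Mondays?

May has 31 days; it has five Mondays when Monday falls among the first (month-length − 28) days — i.e. when May 1 is one of Monday/Sunday/Saturday.
May 1 by year: 2106:Sat✓ 2107:Sun✓ 2108:Tue 2109:Wed 2110:Thu 2111:Fri 2112:Sun✓ 2113:Mon✓ 2114:Tue 2115:Wed 2116:Fri 2117:Sat✓ 2118:Sun✓ 2119:Mon✓ 2120:Wed …(20 more)… 2141:Mon✓ 2142:Tue 2143:Wed 2144:Fri 2145:Sat✓ 2146:Sun✓ 2147:Mon✓ 2148:Wed 2149:Thu 2150:Fri 2151:Sat✓ 2152:Mon✓ 2153:Tue 2154:Wed 2155:Thu
Years with five Mondays: 2106, 2107, 2112, 2113, 2117, 2118, 2119, 2123, 2124, 2128, 2129, 2130, 2134, 2135, 2140, 2141, 2145, 2146, 2147, 2151, 2152 → 21.

21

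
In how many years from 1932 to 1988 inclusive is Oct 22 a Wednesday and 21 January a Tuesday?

6

Check each year's weekday for Oct 22 and 21 January:
  1932: Sat/Thu  1933: Sun/Sat  1934: Mon/Sun  1935: Tue/Mon  1936: Thu/Tue  1937: Fri/Thu  1938: Sat/Fri  1939: Sun/Sat  1940: Tue/Sun  1941: Wed/Tue ✓  1942: Thu/Wed  1943: Fri/Thu  1944: Sun/Fri  1945: Mon/Sun  …(29 more)…  1975: Wed/Tue ✓  1976: Fri/Wed  1977: Sat/Fri  1978: Sun/Sat  1979: Mon/Sun  1980: Wed/Mon  1981: Thu/Wed  1982: Fri/Thu  1983: Sat/Fri  1984: Mon/Sat  1985: Tue/Mon  1986: Wed/Tue ✓  1987: Thu/Wed  1988: Sat/Thu
Both conditions hold in: 1941, 1947, 1958, 1969, 1975, 1986 — 6.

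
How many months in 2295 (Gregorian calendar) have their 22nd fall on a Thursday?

1

Check the 22nd of each month of 2295: Jan 22: Tue, Feb 22: Fri, Mar 22: Fri, Apr 22: Mon, May 22: Wed, Jun 22: Sat, Jul 22: Mon, Aug 22: Thu, Sep 22: Sun, Oct 22: Tue, Nov 22: Fri, Dec 22: Sun.
Thursday occurs in August — 1 month.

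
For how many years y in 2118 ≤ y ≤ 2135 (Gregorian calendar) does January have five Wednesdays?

January has 31 days; it has five Wednesdays when Wednesday falls among the first (month-length − 28) days — i.e. when January 1 is one of Wednesday/Tuesday/Monday.
January 1 by year: 2118:Sat 2119:Sun 2120:Mon✓ 2121:Wed✓ 2122:Thu 2123:Fri 2124:Sat 2125:Mon✓ 2126:Tue✓ 2127:Wed✓ 2128:Thu 2129:Sat 2130:Sun 2131:Mon✓ 2132:Tue✓ 2133:Thu 2134:Fri 2135:Sat
Years with five Wednesdays: 2120, 2121, 2125, 2126, 2127, 2131, 2132 → 7.

7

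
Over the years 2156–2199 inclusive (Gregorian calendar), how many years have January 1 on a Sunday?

Track January 1's weekday year by year (advancing +1, or +2 across a Feb 29):
  2156: Thu  2157: Sat (+2)  2158: Sun (+1) ✓  2159: Mon (+1)  2160: Tue (+1)
  2161: Thu (+2)  2162: Fri (+1)  2163: Sat (+1)  2164: Sun (+1) ✓  2165: Tue (+2)
  2166: Wed (+1)  2167: Thu (+1)  2168: Fri (+1)  2169: Sun (+2) ✓  … (16 more years) …
  2186: Sun (+1) ✓  2187: Mon (+1)  2188: Tue (+1)  2189: Thu (+2)  2190: Fri (+1)
  2191: Sat (+1)  2192: Sun (+1) ✓  2193: Tue (+2)  2194: Wed (+1)  2195: Thu (+1)
  2196: Fri (+1)  2197: Sun (+2) ✓  2198: Mon (+1)  2199: Tue (+1)
Sunday years: 2158, 2164, 2169, 2175, 2186, 2192, 2197 — 7 in total.

7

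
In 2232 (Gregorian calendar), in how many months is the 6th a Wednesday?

1

Check the 6th of each month of 2232: Jan 6: Fri, Feb 6: Mon, Mar 6: Tue, Apr 6: Fri, May 6: Sun, Jun 6: Wed, Jul 6: Fri, Aug 6: Mon, Sep 6: Thu, Oct 6: Sat, Nov 6: Tue, Dec 6: Thu.
Wednesday occurs in June — 1 month.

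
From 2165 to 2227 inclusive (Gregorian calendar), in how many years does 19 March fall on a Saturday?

9

Track 19 March's weekday year by year (advancing +1, or +2 across a Feb 29):
  2165: Tue  2166: Wed (+1)  2167: Thu (+1)  2168: Sat (+2) ✓  2169: Sun (+1)
  2170: Mon (+1)  2171: Tue (+1)  2172: Thu (+2)  2173: Fri (+1)  2174: Sat (+1) ✓
  2175: Sun (+1)  2176: Tue (+2)  2177: Wed (+1)  2178: Thu (+1)  … (35 more years) …
  2214: Sat (+1) ✓  2215: Sun (+1)  2216: Tue (+2)  2217: Wed (+1)  2218: Thu (+1)
  2219: Fri (+1)  2220: Sun (+2)  2221: Mon (+1)  2222: Tue (+1)  2223: Wed (+1)
  2224: Fri (+2)  2225: Sat (+1) ✓  2226: Sun (+1)  2227: Mon (+1)
Saturday years: 2168, 2174, 2185, 2191, 2196, 2203, 2208, 2214, 2225 — 9 in total.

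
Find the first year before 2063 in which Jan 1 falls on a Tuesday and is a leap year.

2036

Jan 1 advances by 2 weekdays after a leap year and by 1 after a common year.
2063: Jan 1 is Monday.
2062: Sunday
2061: Saturday
2060: Thursday (leap)
2059: Wednesday
2058: Tuesday
2057: Monday
2056: Saturday (leap)
2055: Friday
2054: Thursday
2053: Wednesday
2052: Monday (leap)
2051: Sunday
2050: Saturday
2049: Friday
2048: Wednesday (leap)
2047: Tuesday
2046: Monday
2045: Sunday
2044: Friday (leap)
2043: Thursday
2042: Wednesday
2041: Tuesday
2040: Sunday (leap)
2039: Saturday
2038: Friday
2037: Thursday
2036: Tuesday (leap)
2036 begins on a Tuesday and is a leap year.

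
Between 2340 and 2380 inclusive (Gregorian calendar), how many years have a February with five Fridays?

2

February has 28 days (29 in leap years); it has five Fridays when Friday falls among the first (month-length − 28) days — i.e. when February 1 is Friday in a leap year (never in a common year).
February 1 by year: 2340:Thu 2341:Sat 2342:Sun 2343:Mon 2344:Tue 2345:Thu 2346:Fri 2347:Sat 2348:Sun 2349:Tue 2350:Wed 2351:Thu 2352:Fri✓ 2353:Sun 2354:Mon …(11 more)… 2366:Tue 2367:Wed 2368:Thu 2369:Sat 2370:Sun 2371:Mon 2372:Tue 2373:Thu 2374:Fri 2375:Sat 2376:Sun 2377:Tue 2378:Wed 2379:Thu 2380:Fri✓
Years with five Fridays: 2352, 2380 → 2.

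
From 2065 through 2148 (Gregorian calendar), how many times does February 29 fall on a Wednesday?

4

Leap years in 2065–2148: 20 of them.
Feb 29 weekday advances by 5 (mod 7) from one leap year to the next four years later (or differs when a century non-leap intervenes).
Leap-day weekdays: 2068:Wed✓ 2072:Mon 2076:Sat 2080:Thu 2084:Tue 2088:Sun 2092:Fri 2096:Wed✓ 2104:Fri 2108:Wed✓ 2112:Mon 2116:Sat 2120:Thu 2124:Tue 2128:Sun 2132:Fri 2136:Wed✓ 2140:Mon 2144:Sat 2148:Thu
Wednesday: 2068, 2096, 2108, 2136 → 4.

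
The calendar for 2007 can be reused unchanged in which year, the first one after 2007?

Two years share a calendar iff Jan 1 falls on the same weekday and both are leap or both are common. 2007: Jan 1 is Monday, common year.
2008: Jan 1 Tuesday, leap
2009: Jan 1 Thursday, common
2010: Jan 1 Friday, common
2011: Jan 1 Saturday, common
2012: Jan 1 Sunday, leap
2013: Jan 1 Tuesday, common
2014: Jan 1 Wednesday, common
2015: Jan 1 Thursday, common
2016: Jan 1 Friday, leap
2017: Jan 1 Sunday, common
2018: Jan 1 Monday, common
2018 matches on both conditions.

2018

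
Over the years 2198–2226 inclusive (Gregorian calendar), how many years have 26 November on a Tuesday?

Track 26 November's weekday year by year (advancing +1, or +2 across a Feb 29):
  2198: Mon  2199: Tue (+1) ✓  2200: Wed (+1)  2201: Thu (+1)  2202: Fri (+1)
  2203: Sat (+1)  2204: Mon (+2)  2205: Tue (+1) ✓  2206: Wed (+1)  2207: Thu (+1)
  2208: Sat (+2)  2209: Sun (+1)  2210: Mon (+1)  2211: Tue (+1) ✓  2212: Thu (+2)
  2213: Fri (+1)  2214: Sat (+1)  2215: Sun (+1)  2216: Tue (+2) ✓  2217: Wed (+1)
  2218: Thu (+1)  2219: Fri (+1)  2220: Sun (+2)  2221: Mon (+1)  2222: Tue (+1) ✓
  2223: Wed (+1)  2224: Fri (+2)  2225: Sat (+1)  2226: Sun (+1)
Tuesday years: 2199, 2205, 2211, 2216, 2222 — 5 in total.

5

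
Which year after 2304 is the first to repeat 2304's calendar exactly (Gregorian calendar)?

Two years share a calendar iff Jan 1 falls on the same weekday and both are leap or both are common. 2304: Jan 1 is Friday, leap year.
2305: Jan 1 Sunday, common
2306: Jan 1 Monday, common
2307: Jan 1 Tuesday, common
2308: Jan 1 Wednesday, leap
2309: Jan 1 Friday, common
2310: Jan 1 Saturday, common
2311: Jan 1 Sunday, common
2312: Jan 1 Monday, leap
2313: Jan 1 Wednesday, common
2314: Jan 1 Thursday, common
2315: Jan 1 Friday, common
2316: Jan 1 Saturday, leap
2317: Jan 1 Monday, common
2318: Jan 1 Tuesday, common
2319: Jan 1 Wednesday, common
2320: Jan 1 Thursday, leap
2321: Jan 1 Saturday, common
2322: Jan 1 Sunday, common
2323: Jan 1 Monday, common
2324: Jan 1 Tuesday, leap
2325: Jan 1 Thursday, common
2326: Jan 1 Friday, common
2327: Jan 1 Saturday, common
2328: Jan 1 Sunday, leap
2329: Jan 1 Tuesday, common
2330: Jan 1 Wednesday, common
2331: Jan 1 Thursday, common
2332: Jan 1 Friday, leap
2332 matches on both conditions.

2332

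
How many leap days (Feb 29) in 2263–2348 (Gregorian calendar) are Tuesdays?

Leap years in 2263–2348: 21 of them.
Feb 29 weekday advances by 5 (mod 7) from one leap year to the next four years later (or differs when a century non-leap intervenes).
Leap-day weekdays: 2264:Mon 2268:Sat 2272:Thu 2276:Tue✓ 2280:Sun 2284:Fri 2288:Wed 2292:Mon 2296:Sat 2304:Mon 2308:Sat 2312:Thu 2316:Tue✓ 2320:Sun 2324:Fri 2328:Wed 2332:Mon 2336:Sat 2340:Thu 2344:Tue✓ 2348:Sun
Tuesday: 2276, 2316, 2344 → 3.

3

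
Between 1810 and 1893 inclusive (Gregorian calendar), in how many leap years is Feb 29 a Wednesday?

Leap years in 1810–1893: 21 of them.
Feb 29 weekday advances by 5 (mod 7) from one leap year to the next four years later (or differs when a century non-leap intervenes).
Leap-day weekdays: 1812:Sat 1816:Thu 1820:Tue 1824:Sun 1828:Fri 1832:Wed✓ 1836:Mon 1840:Sat 1844:Thu 1848:Tue 1852:Sun 1856:Fri 1860:Wed✓ 1864:Mon 1868:Sat 1872:Thu 1876:Tue 1880:Sun 1884:Fri 1888:Wed✓ 1892:Mon
Wednesday: 1832, 1860, 1888 → 3.

3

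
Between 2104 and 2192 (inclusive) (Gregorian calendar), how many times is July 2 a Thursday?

13

Track July 2's weekday year by year (advancing +1, or +2 across a Feb 29):
  2104: Wed  2105: Thu (+1) ✓  2106: Fri (+1)  2107: Sat (+1)  2108: Mon (+2)
  2109: Tue (+1)  2110: Wed (+1)  2111: Thu (+1) ✓  2112: Sat (+2)  2113: Sun (+1)
  2114: Mon (+1)  2115: Tue (+1)  2116: Thu (+2) ✓  2117: Fri (+1)  … (61 more years) …
  2179: Fri (+1)  2180: Sun (+2)  2181: Mon (+1)  2182: Tue (+1)  2183: Wed (+1)
  2184: Fri (+2)  2185: Sat (+1)  2186: Sun (+1)  2187: Mon (+1)  2188: Wed (+2)
  2189: Thu (+1) ✓  2190: Fri (+1)  2191: Sat (+1)  2192: Mon (+2)
Thursday years: 2105, 2111, 2116, 2122, 2133, 2139, 2144, 2150, 2161, 2167, 2172, 2178, 2189 — 13 in total.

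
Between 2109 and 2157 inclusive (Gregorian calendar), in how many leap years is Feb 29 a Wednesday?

Leap years in 2109–2157: 12 of them.
Feb 29 weekday advances by 5 (mod 7) from one leap year to the next four years later (or differs when a century non-leap intervenes).
Leap-day weekdays: 2112:Mon 2116:Sat 2120:Thu 2124:Tue 2128:Sun 2132:Fri 2136:Wed✓ 2140:Mon 2144:Sat 2148:Thu 2152:Tue 2156:Sun
Wednesday: 2136 → 1.

1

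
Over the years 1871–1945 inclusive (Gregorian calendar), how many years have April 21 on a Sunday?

Track April 21's weekday year by year (advancing +1, or +2 across a Feb 29):
  1871: Fri  1872: Sun (+2) ✓  1873: Mon (+1)  1874: Tue (+1)  1875: Wed (+1)
  1876: Fri (+2)  1877: Sat (+1)  1878: Sun (+1) ✓  1879: Mon (+1)  1880: Wed (+2)
  1881: Thu (+1)  1882: Fri (+1)  1883: Sat (+1)  1884: Mon (+2)  … (47 more years) …
  1932: Thu (+2)  1933: Fri (+1)  1934: Sat (+1)  1935: Sun (+1) ✓  1936: Tue (+2)
  1937: Wed (+1)  1938: Thu (+1)  1939: Fri (+1)  1940: Sun (+2) ✓  1941: Mon (+1)
  1942: Tue (+1)  1943: Wed (+1)  1944: Fri (+2)  1945: Sat (+1)
Sunday years: 1872, 1878, 1889, 1895, 1901, 1907, 1912, 1918, 1929, 1935, 1940 — 11 in total.

11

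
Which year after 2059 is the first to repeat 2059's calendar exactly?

Two years share a calendar iff Jan 1 falls on the same weekday and both are leap or both are common. 2059: Jan 1 is Wednesday, common year.
2060: Jan 1 Thursday, leap
2061: Jan 1 Saturday, common
2062: Jan 1 Sunday, common
2063: Jan 1 Monday, common
2064: Jan 1 Tuesday, leap
2065: Jan 1 Thursday, common
2066: Jan 1 Friday, common
2067: Jan 1 Saturday, common
2068: Jan 1 Sunday, leap
2069: Jan 1 Tuesday, common
2070: Jan 1 Wednesday, common
2070 matches on both conditions.

2070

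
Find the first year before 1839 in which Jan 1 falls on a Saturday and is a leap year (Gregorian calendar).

1820

Jan 1 advances by 2 weekdays after a leap year and by 1 after a common year.
1839: Jan 1 is Tuesday.
1838: Monday
1837: Sunday
1836: Friday (leap)
1835: Thursday
1834: Wednesday
1833: Tuesday
1832: Sunday (leap)
1831: Saturday
1830: Friday
1829: Thursday
1828: Tuesday (leap)
1827: Monday
1826: Sunday
1825: Saturday
1824: Thursday (leap)
1823: Wednesday
1822: Tuesday
1821: Monday
1820: Saturday (leap)
1820 begins on a Saturday and is a leap year.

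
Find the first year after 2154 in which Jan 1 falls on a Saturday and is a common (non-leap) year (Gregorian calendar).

2157

Jan 1 advances by 2 weekdays after a leap year and by 1 after a common year.
2154: Jan 1 is Tuesday.
2155: Wednesday
2156: Thursday (leap)
2157: Saturday
2157 begins on a Saturday and is a common year.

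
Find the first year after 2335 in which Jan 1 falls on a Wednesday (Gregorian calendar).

2336

Jan 1 advances by 2 weekdays after a leap year and by 1 after a common year.
2335: Jan 1 is Tuesday.
2336: Wednesday (leap)
2336 begins on a Wednesday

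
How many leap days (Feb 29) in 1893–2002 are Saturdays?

5

Leap years in 1893–2002: 26 of them.
Feb 29 weekday advances by 5 (mod 7) from one leap year to the next four years later (or differs when a century non-leap intervenes).
Leap-day weekdays: 1896:Sat✓ 1904:Mon 1908:Sat✓ 1912:Thu 1916:Tue 1920:Sun 1924:Fri 1928:Wed 1932:Mon 1936:Sat✓ 1940:Thu 1944:Tue 1948:Sun 1952:Fri 1956:Wed 1960:Mon 1964:Sat✓ 1968:Thu 1972:Tue 1976:Sun 1980:Fri 1984:Wed 1988:Mon 1992:Sat✓ 1996:Thu 2000:Tue
Saturday: 1896, 1908, 1936, 1964, 1992 → 5.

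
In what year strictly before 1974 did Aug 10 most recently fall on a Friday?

From one year to the next, a fixed date's weekday advances by 1, or by 2 when a Feb 29 lies between the two dates.
1974: August 10 is Saturday.
1973: Friday (−1)
Aug 10 falls on a Friday in 1973.

1973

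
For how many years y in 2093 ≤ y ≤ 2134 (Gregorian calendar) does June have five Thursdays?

June has 30 days; it has five Thursdays when Thursday falls among the first (month-length − 28) days — i.e. when June 1 is one of Thursday/Wednesday.
June 1 by year: 2093:Mon 2094:Tue 2095:Wed✓ 2096:Fri 2097:Sat 2098:Sun 2099:Mon 2100:Tue 2101:Wed✓ 2102:Thu✓ 2103:Fri 2104:Sun 2105:Mon 2106:Tue 2107:Wed✓ …(12 more)… 2120:Sat 2121:Sun 2122:Mon 2123:Tue 2124:Thu✓ 2125:Fri 2126:Sat 2127:Sun 2128:Tue 2129:Wed✓ 2130:Thu✓ 2131:Fri 2132:Sun 2133:Mon 2134:Tue
Years with five Thursdays: 2095, 2101, 2102, 2107, 2112, 2113, 2118, 2119, 2124, 2129, 2130 → 11.

11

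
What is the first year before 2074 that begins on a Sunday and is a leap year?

2068

Jan 1 advances by 2 weekdays after a leap year and by 1 after a common year.
2074: Jan 1 is Monday.
2073: Sunday
2072: Friday (leap)
2071: Thursday
2070: Wednesday
2069: Tuesday
2068: Sunday (leap)
2068 begins on a Sunday and is a leap year.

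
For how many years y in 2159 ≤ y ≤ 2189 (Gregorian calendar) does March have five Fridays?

March has 31 days; it has five Fridays when Friday falls among the first (month-length − 28) days — i.e. when March 1 is one of Friday/Thursday/Wednesday.
March 1 by year: 2159:Thu✓ 2160:Sat 2161:Sun 2162:Mon 2163:Tue 2164:Thu✓ 2165:Fri✓ 2166:Sat 2167:Sun 2168:Tue 2169:Wed✓ 2170:Thu✓ 2171:Fri✓ 2172:Sun 2173:Mon 2174:Tue 2175:Wed✓ 2176:Fri✓ 2177:Sat 2178:Sun 2179:Mon 2180:Wed✓ 2181:Thu✓ 2182:Fri✓ 2183:Sat 2184:Mon 2185:Tue 2186:Wed✓ 2187:Thu✓ 2188:Sat 2189:Sun
Years with five Fridays: 2159, 2164, 2165, 2169, 2170, 2171, 2175, 2176, 2180, 2181, 2182, 2186, 2187 → 13.

13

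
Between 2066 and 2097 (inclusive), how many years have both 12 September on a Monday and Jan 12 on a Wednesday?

4

Check each year's weekday for 12 September and Jan 12:
  2066: Sun/Tue  2067: Mon/Wed ✓  2068: Wed/Thu  2069: Thu/Sat  2070: Fri/Sun  2071: Sat/Mon  2072: Mon/Tue  2073: Tue/Thu  2074: Wed/Fri  2075: Thu/Sat  2076: Sat/Sun  2077: Sun/Tue  2078: Mon/Wed ✓  2079: Tue/Thu  …(4 more)…  2084: Tue/Wed  2085: Wed/Fri  2086: Thu/Sat  2087: Fri/Sun  2088: Sun/Mon  2089: Mon/Wed ✓  2090: Tue/Thu  2091: Wed/Fri  2092: Fri/Sat  2093: Sat/Mon  2094: Sun/Tue  2095: Mon/Wed ✓  2096: Wed/Thu  2097: Thu/Sat
Both conditions hold in: 2067, 2078, 2089, 2095 — 4.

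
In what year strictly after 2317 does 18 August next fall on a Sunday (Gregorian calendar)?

2318

From one year to the next, a fixed date's weekday advances by 1, or by 2 when a Feb 29 lies between the two dates.
2317: August 18 is Saturday.
2318: Sunday (+1)
18 August falls on a Sunday in 2318.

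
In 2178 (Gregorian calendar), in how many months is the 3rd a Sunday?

Check the 3rd of each month of 2178: Jan 3: Sat, Feb 3: Tue, Mar 3: Tue, Apr 3: Fri, May 3: Sun, Jun 3: Wed, Jul 3: Fri, Aug 3: Mon, Sep 3: Thu, Oct 3: Sat, Nov 3: Tue, Dec 3: Thu.
Sunday occurs in May — 1 month.

1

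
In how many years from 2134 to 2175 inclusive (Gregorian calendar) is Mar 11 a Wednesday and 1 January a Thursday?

4

Check each year's weekday for Mar 11 and 1 January:
  2134: Thu/Fri  2135: Fri/Sat  2136: Sun/Sun  2137: Mon/Tue  2138: Tue/Wed  2139: Wed/Thu ✓  2140: Fri/Fri  2141: Sat/Sun  2142: Sun/Mon  2143: Mon/Tue  2144: Wed/Wed  2145: Thu/Fri  2146: Fri/Sat  2147: Sat/Sun  …(14 more)…  2162: Thu/Fri  2163: Fri/Sat  2164: Sun/Sun  2165: Mon/Tue  2166: Tue/Wed  2167: Wed/Thu ✓  2168: Fri/Fri  2169: Sat/Sun  2170: Sun/Mon  2171: Mon/Tue  2172: Wed/Wed  2173: Thu/Fri  2174: Fri/Sat  2175: Sat/Sun
Both conditions hold in: 2139, 2150, 2161, 2167 — 4.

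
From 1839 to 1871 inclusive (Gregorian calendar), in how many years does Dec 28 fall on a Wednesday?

Track Dec 28's weekday year by year (advancing +1, or +2 across a Feb 29):
  1839: Sat  1840: Mon (+2)  1841: Tue (+1)  1842: Wed (+1) ✓  1843: Thu (+1)
  1844: Sat (+2)  1845: Sun (+1)  1846: Mon (+1)  1847: Tue (+1)  1848: Thu (+2)
  1849: Fri (+1)  1850: Sat (+1)  1851: Sun (+1)  1852: Tue (+2)  … (5 more years) …
  1858: Tue (+1)  1859: Wed (+1) ✓  1860: Fri (+2)  1861: Sat (+1)  1862: Sun (+1)
  1863: Mon (+1)  1864: Wed (+2) ✓  1865: Thu (+1)  1866: Fri (+1)  1867: Sat (+1)
  1868: Mon (+2)  1869: Tue (+1)  1870: Wed (+1) ✓  1871: Thu (+1)
Wednesday years: 1842, 1853, 1859, 1864, 1870 — 5 in total.

5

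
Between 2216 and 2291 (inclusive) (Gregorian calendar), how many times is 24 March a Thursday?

10

Track 24 March's weekday year by year (advancing +1, or +2 across a Feb 29):
  2216: Sun  2217: Mon (+1)  2218: Tue (+1)  2219: Wed (+1)  2220: Fri (+2)
  2221: Sat (+1)  2222: Sun (+1)  2223: Mon (+1)  2224: Wed (+2)  2225: Thu (+1) ✓
  2226: Fri (+1)  2227: Sat (+1)  2228: Mon (+2)  2229: Tue (+1)  … (48 more years) …
  2278: Sun (+1)  2279: Mon (+1)  2280: Wed (+2)  2281: Thu (+1) ✓  2282: Fri (+1)
  2283: Sat (+1)  2284: Mon (+2)  2285: Tue (+1)  2286: Wed (+1)  2287: Thu (+1) ✓
  2288: Sat (+2)  2289: Sun (+1)  2290: Mon (+1)  2291: Tue (+1)
Thursday years: 2225, 2231, 2236, 2242, 2253, 2259, 2264, 2270, 2281, 2287 — 10 in total.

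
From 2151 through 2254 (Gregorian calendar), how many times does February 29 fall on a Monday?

4

Leap years in 2151–2254: 25 of them.
Feb 29 weekday advances by 5 (mod 7) from one leap year to the next four years later (or differs when a century non-leap intervenes).
Leap-day weekdays: 2152:Tue 2156:Sun 2160:Fri 2164:Wed 2168:Mon✓ 2172:Sat 2176:Thu 2180:Tue 2184:Sun 2188:Fri 2192:Wed 2196:Mon✓ 2204:Wed 2208:Mon✓ 2212:Sat 2216:Thu 2220:Tue 2224:Sun 2228:Fri 2232:Wed 2236:Mon✓ 2240:Sat 2244:Thu 2248:Tue 2252:Sun
Monday: 2168, 2196, 2208, 2236 → 4.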